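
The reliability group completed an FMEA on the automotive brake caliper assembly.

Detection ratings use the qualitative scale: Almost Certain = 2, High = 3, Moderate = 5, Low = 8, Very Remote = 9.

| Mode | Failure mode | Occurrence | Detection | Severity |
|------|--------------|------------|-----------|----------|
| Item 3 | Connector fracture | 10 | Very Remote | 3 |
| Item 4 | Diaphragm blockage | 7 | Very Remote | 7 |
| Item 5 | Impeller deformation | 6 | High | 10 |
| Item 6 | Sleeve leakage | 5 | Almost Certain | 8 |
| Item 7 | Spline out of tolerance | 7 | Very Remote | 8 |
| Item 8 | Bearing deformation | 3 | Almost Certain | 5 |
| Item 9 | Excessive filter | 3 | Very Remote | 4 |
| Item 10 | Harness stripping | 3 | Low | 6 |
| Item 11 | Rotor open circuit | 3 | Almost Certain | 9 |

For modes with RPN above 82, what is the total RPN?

1647

RPN = Severity × Occurrence × Detection:
  Item 3: 3 × 10 × 9 = 270
  Item 4: 7 × 7 × 9 = 441
  Item 5: 10 × 6 × 3 = 180
  Item 6: 8 × 5 × 2 = 80
  Item 7: 8 × 7 × 9 = 504
  Item 8: 5 × 3 × 2 = 30
  Item 9: 4 × 3 × 9 = 108
  Item 10: 6 × 3 × 8 = 144
  Item 11: 9 × 3 × 2 = 54
RPN > 82: Item 3 (270), Item 4 (441), Item 5 (180), Item 7 (504), Item 9 (108), Item 10 (144).
Sum: 270 + 441 + 180 + 504 + 108 + 144 = 1647.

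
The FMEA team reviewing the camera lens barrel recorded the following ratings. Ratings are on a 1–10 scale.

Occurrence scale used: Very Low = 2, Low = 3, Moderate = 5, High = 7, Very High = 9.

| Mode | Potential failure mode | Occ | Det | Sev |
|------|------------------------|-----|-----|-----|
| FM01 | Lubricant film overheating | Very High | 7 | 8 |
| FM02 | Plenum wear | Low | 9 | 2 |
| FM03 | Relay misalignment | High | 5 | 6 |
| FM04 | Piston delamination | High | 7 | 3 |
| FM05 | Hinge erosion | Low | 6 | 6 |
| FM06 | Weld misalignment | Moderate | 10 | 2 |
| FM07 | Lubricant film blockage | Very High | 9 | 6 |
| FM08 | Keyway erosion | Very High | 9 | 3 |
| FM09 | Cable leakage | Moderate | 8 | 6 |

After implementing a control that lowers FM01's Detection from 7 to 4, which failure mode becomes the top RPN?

RPN = Severity × Occurrence × Detection:
  FM01: 8 × 9 × 7 = 504
  FM02: 2 × 3 × 9 = 54
  FM03: 6 × 7 × 5 = 210
  FM04: 3 × 7 × 7 = 147
  FM05: 6 × 3 × 6 = 108
  FM06: 2 × 5 × 10 = 100
  FM07: 6 × 9 × 9 = 486
  FM08: 3 × 9 × 9 = 243
  FM09: 6 × 5 × 8 = 240
After action: FM01 → 8 × 9 × 4 = 288.
Revised RPNs: FM07=486, FM01=288, FM08=243, FM09=240, FM03=210, FM04=147, FM05=108, FM06=100, FM02=54.
Highest is now FM07 (486).

FM07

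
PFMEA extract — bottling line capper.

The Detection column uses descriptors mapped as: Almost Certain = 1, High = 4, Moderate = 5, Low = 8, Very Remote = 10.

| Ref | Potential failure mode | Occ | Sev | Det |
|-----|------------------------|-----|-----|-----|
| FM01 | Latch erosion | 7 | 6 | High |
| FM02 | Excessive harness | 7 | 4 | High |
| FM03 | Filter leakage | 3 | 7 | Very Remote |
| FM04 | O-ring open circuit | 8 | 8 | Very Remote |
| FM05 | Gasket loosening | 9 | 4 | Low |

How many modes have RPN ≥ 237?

RPN = Severity × Occurrence × Detection:
  FM01: 6 × 7 × 4 = 168
  FM02: 4 × 7 × 4 = 112
  FM03: 7 × 3 × 10 = 210
  FM04: 8 × 8 × 10 = 640
  FM05: 4 × 9 × 8 = 288
Modes with RPN ≥ 237: FM04 (640), FM05 (288) → 2.

2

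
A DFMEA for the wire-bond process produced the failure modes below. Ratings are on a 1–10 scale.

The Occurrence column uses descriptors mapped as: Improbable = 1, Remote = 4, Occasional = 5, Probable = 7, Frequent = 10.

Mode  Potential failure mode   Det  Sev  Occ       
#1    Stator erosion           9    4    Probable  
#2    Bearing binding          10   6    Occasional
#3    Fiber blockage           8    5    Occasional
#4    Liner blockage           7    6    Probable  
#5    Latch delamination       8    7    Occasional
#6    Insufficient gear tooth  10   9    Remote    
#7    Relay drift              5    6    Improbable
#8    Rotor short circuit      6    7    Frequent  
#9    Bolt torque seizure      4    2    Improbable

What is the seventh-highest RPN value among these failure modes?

200

RPN = Severity × Occurrence × Detection:
  #1: 4 × 7 × 9 = 252
  #2: 6 × 5 × 10 = 300
  #3: 5 × 5 × 8 = 200
  #4: 6 × 7 × 7 = 294
  #5: 7 × 5 × 8 = 280
  #6: 9 × 4 × 10 = 360
  #7: 6 × 1 × 5 = 30
  #8: 7 × 10 × 6 = 420
  #9: 2 × 1 × 4 = 8
Sorted descending: 420, 360, 300, 294, 280, 252, 200, 30, 8.
The seventh-highest RPN is 200 (#3).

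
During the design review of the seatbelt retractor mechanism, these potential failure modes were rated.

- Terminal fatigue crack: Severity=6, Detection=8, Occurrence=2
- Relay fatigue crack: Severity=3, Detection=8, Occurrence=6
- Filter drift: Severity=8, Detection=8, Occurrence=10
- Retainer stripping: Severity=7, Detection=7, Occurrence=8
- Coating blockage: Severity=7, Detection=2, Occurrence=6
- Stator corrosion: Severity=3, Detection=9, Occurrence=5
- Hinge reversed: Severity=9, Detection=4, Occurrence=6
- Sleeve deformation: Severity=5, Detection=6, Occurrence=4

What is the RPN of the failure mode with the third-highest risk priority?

RPN = Severity × Occurrence × Detection:
  Terminal fatigue crack: 6 × 2 × 8 = 96
  Relay fatigue crack: 3 × 6 × 8 = 144
  Filter drift: 8 × 10 × 8 = 640
  Retainer stripping: 7 × 8 × 7 = 392
  Coating blockage: 7 × 6 × 2 = 84
  Stator corrosion: 3 × 5 × 9 = 135
  Hinge reversed: 9 × 6 × 4 = 216
  Sleeve deformation: 5 × 4 × 6 = 120
Sorted descending: 640, 392, 216, 144, 135, 120, 96, 84.
The third-highest RPN is 216 (Hinge reversed).

216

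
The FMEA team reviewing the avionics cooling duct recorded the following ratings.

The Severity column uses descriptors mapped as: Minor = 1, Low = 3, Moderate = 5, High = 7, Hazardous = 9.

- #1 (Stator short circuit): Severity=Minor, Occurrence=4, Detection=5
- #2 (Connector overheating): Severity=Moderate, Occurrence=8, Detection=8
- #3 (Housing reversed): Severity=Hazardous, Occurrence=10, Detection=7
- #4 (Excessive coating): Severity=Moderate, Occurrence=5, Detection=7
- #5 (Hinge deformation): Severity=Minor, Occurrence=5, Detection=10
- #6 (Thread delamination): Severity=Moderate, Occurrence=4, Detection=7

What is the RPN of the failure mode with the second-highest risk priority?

RPN = Severity × Occurrence × Detection:
  #1: 1 × 4 × 5 = 20
  #2: 5 × 8 × 8 = 320
  #3: 9 × 10 × 7 = 630
  #4: 5 × 5 × 7 = 175
  #5: 1 × 5 × 10 = 50
  #6: 5 × 4 × 7 = 140
Sorted descending: 630, 320, 175, 140, 50, 20.
The second-highest RPN is 320 (#2).

320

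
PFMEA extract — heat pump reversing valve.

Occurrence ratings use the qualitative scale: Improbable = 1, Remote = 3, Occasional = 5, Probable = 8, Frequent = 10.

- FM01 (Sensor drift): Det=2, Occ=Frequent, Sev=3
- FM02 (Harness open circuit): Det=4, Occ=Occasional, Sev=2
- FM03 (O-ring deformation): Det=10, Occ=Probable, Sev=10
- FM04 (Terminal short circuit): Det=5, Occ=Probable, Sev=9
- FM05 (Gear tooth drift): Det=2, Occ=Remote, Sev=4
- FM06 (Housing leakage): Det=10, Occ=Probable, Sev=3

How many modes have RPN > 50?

RPN = Severity × Occurrence × Detection:
  FM01: 3 × 10 × 2 = 60
  FM02: 2 × 5 × 4 = 40
  FM03: 10 × 8 × 10 = 800
  FM04: 9 × 8 × 5 = 360
  FM05: 4 × 3 × 2 = 24
  FM06: 3 × 8 × 10 = 240
Modes with RPN > 50: FM01 (60), FM03 (800), FM04 (360), FM06 (240) → 4.

4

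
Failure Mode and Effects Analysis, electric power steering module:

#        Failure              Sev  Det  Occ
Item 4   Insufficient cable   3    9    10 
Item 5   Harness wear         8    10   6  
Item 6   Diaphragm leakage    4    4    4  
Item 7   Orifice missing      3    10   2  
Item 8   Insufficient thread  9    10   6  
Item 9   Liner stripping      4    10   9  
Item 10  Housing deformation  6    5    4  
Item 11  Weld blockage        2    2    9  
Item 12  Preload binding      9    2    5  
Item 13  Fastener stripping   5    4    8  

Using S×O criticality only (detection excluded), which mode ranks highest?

Item 8

Criticality = Severity × Occurrence:
  Item 4: 3 × 10 = 30
  Item 5: 8 × 6 = 48
  Item 6: 4 × 4 = 16
  Item 7: 3 × 2 = 6
  Item 8: 9 × 6 = 54
  Item 9: 4 × 9 = 36
  Item 10: 6 × 4 = 24
  Item 11: 2 × 9 = 18
  Item 12: 9 × 5 = 45
  Item 13: 5 × 8 = 40
Highest criticality is 54 → Item 8.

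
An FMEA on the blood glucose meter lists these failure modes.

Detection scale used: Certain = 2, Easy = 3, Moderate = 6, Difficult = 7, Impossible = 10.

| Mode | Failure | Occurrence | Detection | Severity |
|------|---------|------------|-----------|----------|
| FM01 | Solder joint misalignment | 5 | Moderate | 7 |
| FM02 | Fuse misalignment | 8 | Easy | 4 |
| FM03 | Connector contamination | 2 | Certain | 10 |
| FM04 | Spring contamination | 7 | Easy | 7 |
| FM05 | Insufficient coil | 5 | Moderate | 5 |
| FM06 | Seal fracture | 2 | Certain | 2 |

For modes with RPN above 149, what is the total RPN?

RPN = Severity × Occurrence × Detection:
  FM01: 7 × 5 × 6 = 210
  FM02: 4 × 8 × 3 = 96
  FM03: 10 × 2 × 2 = 40
  FM04: 7 × 7 × 3 = 147
  FM05: 5 × 5 × 6 = 150
  FM06: 2 × 2 × 2 = 8
RPN > 149: FM01 (210), FM05 (150).
Sum: 210 + 150 = 360.

360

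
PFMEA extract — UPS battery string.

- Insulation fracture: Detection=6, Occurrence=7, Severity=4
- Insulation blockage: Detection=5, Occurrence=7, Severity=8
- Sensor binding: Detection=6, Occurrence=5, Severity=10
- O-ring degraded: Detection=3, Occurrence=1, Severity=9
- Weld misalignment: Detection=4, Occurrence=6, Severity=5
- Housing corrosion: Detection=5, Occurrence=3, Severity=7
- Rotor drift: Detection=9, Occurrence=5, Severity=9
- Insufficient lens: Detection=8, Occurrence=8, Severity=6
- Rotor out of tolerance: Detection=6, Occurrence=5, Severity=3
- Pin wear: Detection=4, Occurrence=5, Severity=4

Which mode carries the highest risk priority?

RPN = Severity × Occurrence × Detection:
  Insulation fracture: 4 × 7 × 6 = 168
  Insulation blockage: 8 × 7 × 5 = 280
  Sensor binding: 10 × 5 × 6 = 300
  O-ring degraded: 9 × 1 × 3 = 27
  Weld misalignment: 5 × 6 × 4 = 120
  Housing corrosion: 7 × 3 × 5 = 105
  Rotor drift: 9 × 5 × 9 = 405
  Insufficient lens: 6 × 8 × 8 = 384
  Rotor out of tolerance: 3 × 5 × 6 = 90
  Pin wear: 4 × 5 × 4 = 80
Highest RPN is 405 → Rotor drift.

Rotor drift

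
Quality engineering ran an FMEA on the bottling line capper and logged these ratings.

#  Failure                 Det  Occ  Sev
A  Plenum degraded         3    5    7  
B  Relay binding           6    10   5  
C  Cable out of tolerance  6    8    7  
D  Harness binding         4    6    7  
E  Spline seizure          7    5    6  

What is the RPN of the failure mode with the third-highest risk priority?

210

RPN = Severity × Occurrence × Detection:
  A: 7 × 5 × 3 = 105
  B: 5 × 10 × 6 = 300
  C: 7 × 8 × 6 = 336
  D: 7 × 6 × 4 = 168
  E: 6 × 5 × 7 = 210
Sorted descending: 336, 300, 210, 168, 105.
The third-highest RPN is 210 (E).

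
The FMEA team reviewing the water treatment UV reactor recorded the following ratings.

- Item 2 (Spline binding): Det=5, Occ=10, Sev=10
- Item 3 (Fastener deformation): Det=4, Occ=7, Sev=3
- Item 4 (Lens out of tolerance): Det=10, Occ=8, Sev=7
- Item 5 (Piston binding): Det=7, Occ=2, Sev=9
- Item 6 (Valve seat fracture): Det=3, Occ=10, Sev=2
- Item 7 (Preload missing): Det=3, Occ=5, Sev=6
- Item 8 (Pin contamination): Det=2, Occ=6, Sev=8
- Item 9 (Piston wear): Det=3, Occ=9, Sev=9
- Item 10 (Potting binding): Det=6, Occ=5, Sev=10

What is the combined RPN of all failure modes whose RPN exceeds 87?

RPN = Severity × Occurrence × Detection:
  Item 2: 10 × 10 × 5 = 500
  Item 3: 3 × 7 × 4 = 84
  Item 4: 7 × 8 × 10 = 560
  Item 5: 9 × 2 × 7 = 126
  Item 6: 2 × 10 × 3 = 60
  Item 7: 6 × 5 × 3 = 90
  Item 8: 8 × 6 × 2 = 96
  Item 9: 9 × 9 × 3 = 243
  Item 10: 10 × 5 × 6 = 300
RPN > 87: Item 2 (500), Item 4 (560), Item 5 (126), Item 7 (90), Item 8 (96), Item 9 (243), Item 10 (300).
Sum: 500 + 560 + 126 + 90 + 96 + 243 + 300 = 1915.

1915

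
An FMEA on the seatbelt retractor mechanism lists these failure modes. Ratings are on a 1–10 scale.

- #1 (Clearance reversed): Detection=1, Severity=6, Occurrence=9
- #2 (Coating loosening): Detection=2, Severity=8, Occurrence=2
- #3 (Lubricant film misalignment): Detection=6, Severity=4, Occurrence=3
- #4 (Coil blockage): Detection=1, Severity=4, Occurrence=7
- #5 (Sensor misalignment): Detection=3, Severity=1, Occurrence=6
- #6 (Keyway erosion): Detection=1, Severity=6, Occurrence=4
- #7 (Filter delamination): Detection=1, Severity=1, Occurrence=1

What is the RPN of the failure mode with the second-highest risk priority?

54

RPN = Severity × Occurrence × Detection:
  #1: 6 × 9 × 1 = 54
  #2: 8 × 2 × 2 = 32
  #3: 4 × 3 × 6 = 72
  #4: 4 × 7 × 1 = 28
  #5: 1 × 6 × 3 = 18
  #6: 6 × 4 × 1 = 24
  #7: 1 × 1 × 1 = 1
Sorted descending: 72, 54, 32, 28, 24, 18, 1.
The second-highest RPN is 54 (#1).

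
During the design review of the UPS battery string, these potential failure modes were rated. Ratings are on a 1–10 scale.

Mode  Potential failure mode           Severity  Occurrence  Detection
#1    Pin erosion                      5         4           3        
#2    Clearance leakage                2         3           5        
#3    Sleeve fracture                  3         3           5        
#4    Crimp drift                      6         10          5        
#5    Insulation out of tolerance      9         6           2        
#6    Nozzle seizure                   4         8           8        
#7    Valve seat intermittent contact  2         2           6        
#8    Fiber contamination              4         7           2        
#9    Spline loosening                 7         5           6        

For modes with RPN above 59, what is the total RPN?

934

RPN = Severity × Occurrence × Detection:
  #1: 5 × 4 × 3 = 60
  #2: 2 × 3 × 5 = 30
  #3: 3 × 3 × 5 = 45
  #4: 6 × 10 × 5 = 300
  #5: 9 × 6 × 2 = 108
  #6: 4 × 8 × 8 = 256
  #7: 2 × 2 × 6 = 24
  #8: 4 × 7 × 2 = 56
  #9: 7 × 5 × 6 = 210
RPN > 59: #1 (60), #4 (300), #5 (108), #6 (256), #9 (210).
Sum: 60 + 300 + 108 + 256 + 210 = 934.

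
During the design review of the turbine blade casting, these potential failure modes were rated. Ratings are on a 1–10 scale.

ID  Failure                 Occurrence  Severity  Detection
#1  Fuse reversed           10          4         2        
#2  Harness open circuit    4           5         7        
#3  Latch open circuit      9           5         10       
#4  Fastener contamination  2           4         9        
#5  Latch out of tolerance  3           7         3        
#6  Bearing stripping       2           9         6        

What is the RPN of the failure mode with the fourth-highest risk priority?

80

RPN = Severity × Occurrence × Detection:
  #1: 4 × 10 × 2 = 80
  #2: 5 × 4 × 7 = 140
  #3: 5 × 9 × 10 = 450
  #4: 4 × 2 × 9 = 72
  #5: 7 × 3 × 3 = 63
  #6: 9 × 2 × 6 = 108
Sorted descending: 450, 140, 108, 80, 72, 63.
The fourth-highest RPN is 80 (#1).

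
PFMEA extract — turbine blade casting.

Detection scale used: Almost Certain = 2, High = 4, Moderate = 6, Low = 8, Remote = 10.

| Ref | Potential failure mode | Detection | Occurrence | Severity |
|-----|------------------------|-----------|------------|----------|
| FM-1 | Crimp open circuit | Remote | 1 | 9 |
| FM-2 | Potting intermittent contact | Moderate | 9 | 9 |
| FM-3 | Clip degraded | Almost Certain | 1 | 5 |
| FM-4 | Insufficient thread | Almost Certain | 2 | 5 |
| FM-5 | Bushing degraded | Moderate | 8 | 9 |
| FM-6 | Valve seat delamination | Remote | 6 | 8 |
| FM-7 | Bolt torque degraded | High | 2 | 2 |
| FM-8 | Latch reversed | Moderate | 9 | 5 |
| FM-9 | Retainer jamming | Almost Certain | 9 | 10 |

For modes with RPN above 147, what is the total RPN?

RPN = Severity × Occurrence × Detection:
  FM-1: 9 × 1 × 10 = 90
  FM-2: 9 × 9 × 6 = 486
  FM-3: 5 × 1 × 2 = 10
  FM-4: 5 × 2 × 2 = 20
  FM-5: 9 × 8 × 6 = 432
  FM-6: 8 × 6 × 10 = 480
  FM-7: 2 × 2 × 4 = 16
  FM-8: 5 × 9 × 6 = 270
  FM-9: 10 × 9 × 2 = 180
RPN > 147: FM-2 (486), FM-5 (432), FM-6 (480), FM-8 (270), FM-9 (180).
Sum: 486 + 432 + 480 + 270 + 180 = 1848.

1848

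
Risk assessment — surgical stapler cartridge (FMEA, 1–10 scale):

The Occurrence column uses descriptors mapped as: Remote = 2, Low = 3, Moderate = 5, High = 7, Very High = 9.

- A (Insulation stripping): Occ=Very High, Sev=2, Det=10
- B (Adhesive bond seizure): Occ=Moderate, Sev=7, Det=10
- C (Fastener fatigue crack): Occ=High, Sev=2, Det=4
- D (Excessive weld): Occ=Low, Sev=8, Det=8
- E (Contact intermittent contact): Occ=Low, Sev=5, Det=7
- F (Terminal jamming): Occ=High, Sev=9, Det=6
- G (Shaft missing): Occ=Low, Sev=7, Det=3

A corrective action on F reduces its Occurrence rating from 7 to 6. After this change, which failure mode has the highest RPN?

B

RPN = Severity × Occurrence × Detection:
  A: 2 × 9 × 10 = 180
  B: 7 × 5 × 10 = 350
  C: 2 × 7 × 4 = 56
  D: 8 × 3 × 8 = 192
  E: 5 × 3 × 7 = 105
  F: 9 × 7 × 6 = 378
  G: 7 × 3 × 3 = 63
After action: F → 9 × 6 × 6 = 324.
Revised RPNs: B=350, F=324, D=192, A=180, E=105, G=63, C=56.
Highest is now B (350).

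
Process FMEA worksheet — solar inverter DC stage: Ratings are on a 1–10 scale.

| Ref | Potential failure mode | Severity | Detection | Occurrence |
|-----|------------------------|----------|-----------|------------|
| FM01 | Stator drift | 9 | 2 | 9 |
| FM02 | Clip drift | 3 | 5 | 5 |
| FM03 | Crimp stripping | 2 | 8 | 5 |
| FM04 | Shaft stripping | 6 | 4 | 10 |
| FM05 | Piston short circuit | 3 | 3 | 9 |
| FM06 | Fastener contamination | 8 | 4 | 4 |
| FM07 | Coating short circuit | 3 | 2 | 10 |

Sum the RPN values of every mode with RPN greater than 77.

RPN = Severity × Occurrence × Detection:
  FM01: 9 × 9 × 2 = 162
  FM02: 3 × 5 × 5 = 75
  FM03: 2 × 5 × 8 = 80
  FM04: 6 × 10 × 4 = 240
  FM05: 3 × 9 × 3 = 81
  FM06: 8 × 4 × 4 = 128
  FM07: 3 × 10 × 2 = 60
RPN > 77: FM01 (162), FM03 (80), FM04 (240), FM05 (81), FM06 (128).
Sum: 162 + 80 + 240 + 81 + 128 = 691.

691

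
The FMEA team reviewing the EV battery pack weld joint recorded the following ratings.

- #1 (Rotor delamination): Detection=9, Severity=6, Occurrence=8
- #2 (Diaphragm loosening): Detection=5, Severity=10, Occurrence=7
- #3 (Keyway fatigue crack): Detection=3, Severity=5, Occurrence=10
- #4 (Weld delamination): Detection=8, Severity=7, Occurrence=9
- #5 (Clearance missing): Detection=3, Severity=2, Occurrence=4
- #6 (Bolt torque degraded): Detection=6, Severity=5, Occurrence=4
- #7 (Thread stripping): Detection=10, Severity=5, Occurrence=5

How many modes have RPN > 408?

RPN = Severity × Occurrence × Detection:
  #1: 6 × 8 × 9 = 432
  #2: 10 × 7 × 5 = 350
  #3: 5 × 10 × 3 = 150
  #4: 7 × 9 × 8 = 504
  #5: 2 × 4 × 3 = 24
  #6: 5 × 4 × 6 = 120
  #7: 5 × 5 × 10 = 250
Modes with RPN > 408: #1 (432), #4 (504) → 2.

2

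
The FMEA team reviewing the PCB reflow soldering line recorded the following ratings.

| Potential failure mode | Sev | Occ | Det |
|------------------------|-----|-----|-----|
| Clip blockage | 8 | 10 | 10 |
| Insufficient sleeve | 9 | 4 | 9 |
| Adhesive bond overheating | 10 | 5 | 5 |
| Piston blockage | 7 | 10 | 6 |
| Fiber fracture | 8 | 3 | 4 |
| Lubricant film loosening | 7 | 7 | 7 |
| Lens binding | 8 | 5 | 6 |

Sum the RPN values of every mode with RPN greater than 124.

2377

RPN = Severity × Occurrence × Detection:
  Clip blockage: 8 × 10 × 10 = 800
  Insufficient sleeve: 9 × 4 × 9 = 324
  Adhesive bond overheating: 10 × 5 × 5 = 250
  Piston blockage: 7 × 10 × 6 = 420
  Fiber fracture: 8 × 3 × 4 = 96
  Lubricant film loosening: 7 × 7 × 7 = 343
  Lens binding: 8 × 5 × 6 = 240
RPN > 124: Clip blockage (800), Insufficient sleeve (324), Adhesive bond overheating (250), Piston blockage (420), Lubricant film loosening (343), Lens binding (240).
Sum: 800 + 324 + 250 + 420 + 343 + 240 = 2377.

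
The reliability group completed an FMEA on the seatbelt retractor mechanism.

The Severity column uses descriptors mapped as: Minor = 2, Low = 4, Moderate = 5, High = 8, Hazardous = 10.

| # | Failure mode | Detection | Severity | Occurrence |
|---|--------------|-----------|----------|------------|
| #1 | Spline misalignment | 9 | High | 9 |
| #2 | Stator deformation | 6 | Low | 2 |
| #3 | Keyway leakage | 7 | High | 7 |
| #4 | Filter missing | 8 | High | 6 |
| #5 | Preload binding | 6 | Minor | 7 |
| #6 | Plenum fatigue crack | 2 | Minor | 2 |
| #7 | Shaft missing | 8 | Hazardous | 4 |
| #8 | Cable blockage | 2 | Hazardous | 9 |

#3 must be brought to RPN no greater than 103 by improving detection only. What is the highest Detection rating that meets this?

1

#3: S=8, O=7, D=7 → current RPN = 392.
Fixed product = 56. Need 56 × D ≤ 103, so D ≤ 103/56 = 1.84.
Maximum integer Detection rating = 1 (gives RPN 56; D=2 would give 112 > 103).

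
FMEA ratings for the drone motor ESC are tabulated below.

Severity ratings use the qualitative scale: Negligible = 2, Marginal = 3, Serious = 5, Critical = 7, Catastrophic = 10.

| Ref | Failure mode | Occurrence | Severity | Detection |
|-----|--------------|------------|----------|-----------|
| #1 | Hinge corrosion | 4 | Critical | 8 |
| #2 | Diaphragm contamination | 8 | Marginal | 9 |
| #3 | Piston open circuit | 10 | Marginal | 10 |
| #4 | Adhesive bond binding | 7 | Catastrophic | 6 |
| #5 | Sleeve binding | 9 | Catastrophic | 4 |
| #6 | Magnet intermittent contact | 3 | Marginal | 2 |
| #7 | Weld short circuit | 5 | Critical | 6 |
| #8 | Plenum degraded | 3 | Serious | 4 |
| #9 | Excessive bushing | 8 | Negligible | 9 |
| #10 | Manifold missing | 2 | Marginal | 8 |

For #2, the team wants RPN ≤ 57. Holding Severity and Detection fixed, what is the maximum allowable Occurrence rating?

2

#2: S=3, O=8, D=9 → current RPN = 216.
Fixed product = 27. Need 27 × O ≤ 57, so O ≤ 57/27 = 2.11.
Maximum integer Occurrence rating = 2 (gives RPN 54; O=3 would give 81 > 57).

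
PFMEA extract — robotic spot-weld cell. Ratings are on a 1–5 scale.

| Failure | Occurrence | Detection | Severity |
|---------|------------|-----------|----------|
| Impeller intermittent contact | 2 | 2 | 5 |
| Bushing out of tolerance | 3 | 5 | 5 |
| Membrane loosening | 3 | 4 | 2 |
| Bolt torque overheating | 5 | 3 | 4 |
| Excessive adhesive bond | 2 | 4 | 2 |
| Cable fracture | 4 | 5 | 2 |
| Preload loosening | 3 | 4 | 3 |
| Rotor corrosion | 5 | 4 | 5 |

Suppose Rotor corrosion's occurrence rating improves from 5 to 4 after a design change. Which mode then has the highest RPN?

RPN = Severity × Occurrence × Detection:
  Impeller intermittent contact: 5 × 2 × 2 = 20
  Bushing out of tolerance: 5 × 3 × 5 = 75
  Membrane loosening: 2 × 3 × 4 = 24
  Bolt torque overheating: 4 × 5 × 3 = 60
  Excessive adhesive bond: 2 × 2 × 4 = 16
  Cable fracture: 2 × 4 × 5 = 40
  Preload loosening: 3 × 3 × 4 = 36
  Rotor corrosion: 5 × 5 × 4 = 100
After action: Rotor corrosion → 5 × 4 × 4 = 80.
Revised RPNs: Rotor corrosion=80, Bushing out of tolerance=75, Bolt torque overheating=60, Cable fracture=40, Preload loosening=36, Membrane loosening=24, Impeller intermittent contact=20, Excessive adhesive bond=16.
Highest is now Rotor corrosion (80).

Rotor corrosion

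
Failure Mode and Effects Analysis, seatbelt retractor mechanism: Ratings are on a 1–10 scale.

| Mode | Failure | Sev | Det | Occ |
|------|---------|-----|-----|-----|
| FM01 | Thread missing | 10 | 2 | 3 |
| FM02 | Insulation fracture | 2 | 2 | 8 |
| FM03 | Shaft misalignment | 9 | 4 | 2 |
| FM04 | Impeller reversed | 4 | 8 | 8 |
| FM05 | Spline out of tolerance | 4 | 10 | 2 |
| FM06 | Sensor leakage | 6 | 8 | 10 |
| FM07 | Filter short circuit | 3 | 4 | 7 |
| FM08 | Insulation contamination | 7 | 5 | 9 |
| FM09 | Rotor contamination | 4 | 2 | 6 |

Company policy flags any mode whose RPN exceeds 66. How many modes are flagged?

6

RPN = Severity × Occurrence × Detection:
  FM01: 10 × 3 × 2 = 60
  FM02: 2 × 8 × 2 = 32
  FM03: 9 × 2 × 4 = 72
  FM04: 4 × 8 × 8 = 256
  FM05: 4 × 2 × 10 = 80
  FM06: 6 × 10 × 8 = 480
  FM07: 3 × 7 × 4 = 84
  FM08: 7 × 9 × 5 = 315
  FM09: 4 × 6 × 2 = 48
Modes with RPN > 66: FM03 (72), FM04 (256), FM05 (80), FM06 (480), FM07 (84), FM08 (315) → 6.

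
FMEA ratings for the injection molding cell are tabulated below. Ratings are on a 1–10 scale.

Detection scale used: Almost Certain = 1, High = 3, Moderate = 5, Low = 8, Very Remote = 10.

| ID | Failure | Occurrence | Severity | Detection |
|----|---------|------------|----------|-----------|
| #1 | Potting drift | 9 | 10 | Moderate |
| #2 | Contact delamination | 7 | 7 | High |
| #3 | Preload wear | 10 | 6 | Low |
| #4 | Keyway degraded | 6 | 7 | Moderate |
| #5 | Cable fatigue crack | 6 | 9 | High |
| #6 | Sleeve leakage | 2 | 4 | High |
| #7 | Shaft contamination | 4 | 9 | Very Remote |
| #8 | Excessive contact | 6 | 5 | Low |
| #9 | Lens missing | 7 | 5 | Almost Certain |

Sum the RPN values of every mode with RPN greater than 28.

RPN = Severity × Occurrence × Detection:
  #1: 10 × 9 × 5 = 450
  #2: 7 × 7 × 3 = 147
  #3: 6 × 10 × 8 = 480
  #4: 7 × 6 × 5 = 210
  #5: 9 × 6 × 3 = 162
  #6: 4 × 2 × 3 = 24
  #7: 9 × 4 × 10 = 360
  #8: 5 × 6 × 8 = 240
  #9: 5 × 7 × 1 = 35
RPN > 28: #1 (450), #2 (147), #3 (480), #4 (210), #5 (162), #7 (360), #8 (240), #9 (35).
Sum: 450 + 147 + 480 + 210 + 162 + 360 + 240 + 35 = 2084.

2084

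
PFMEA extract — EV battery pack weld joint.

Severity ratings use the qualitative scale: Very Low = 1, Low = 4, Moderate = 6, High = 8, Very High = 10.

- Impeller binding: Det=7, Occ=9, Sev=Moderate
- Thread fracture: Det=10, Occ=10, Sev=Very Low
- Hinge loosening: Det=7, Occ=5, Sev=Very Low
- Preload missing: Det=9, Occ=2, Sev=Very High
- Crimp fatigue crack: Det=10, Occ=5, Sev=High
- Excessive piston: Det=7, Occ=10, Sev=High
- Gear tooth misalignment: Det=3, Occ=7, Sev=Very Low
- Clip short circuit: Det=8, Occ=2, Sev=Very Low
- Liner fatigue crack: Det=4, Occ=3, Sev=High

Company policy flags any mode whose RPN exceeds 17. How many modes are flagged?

RPN = Severity × Occurrence × Detection:
  Impeller binding: 6 × 9 × 7 = 378
  Thread fracture: 1 × 10 × 10 = 100
  Hinge loosening: 1 × 5 × 7 = 35
  Preload missing: 10 × 2 × 9 = 180
  Crimp fatigue crack: 8 × 5 × 10 = 400
  Excessive piston: 8 × 10 × 7 = 560
  Gear tooth misalignment: 1 × 7 × 3 = 21
  Clip short circuit: 1 × 2 × 8 = 16
  Liner fatigue crack: 8 × 3 × 4 = 96
Modes with RPN > 17: Impeller binding (378), Thread fracture (100), Hinge loosening (35), Preload missing (180), Crimp fatigue crack (400), Excessive piston (560), Gear tooth misalignment (21), Liner fatigue crack (96) → 8.

8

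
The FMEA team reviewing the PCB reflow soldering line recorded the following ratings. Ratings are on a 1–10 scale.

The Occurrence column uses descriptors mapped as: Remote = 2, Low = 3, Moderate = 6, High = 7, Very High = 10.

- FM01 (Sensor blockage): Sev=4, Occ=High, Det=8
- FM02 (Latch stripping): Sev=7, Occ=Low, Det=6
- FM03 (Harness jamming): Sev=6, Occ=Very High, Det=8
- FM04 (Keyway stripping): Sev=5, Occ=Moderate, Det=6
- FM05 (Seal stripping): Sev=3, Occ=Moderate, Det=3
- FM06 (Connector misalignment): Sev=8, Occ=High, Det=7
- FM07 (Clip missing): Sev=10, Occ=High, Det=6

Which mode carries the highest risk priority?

RPN = Severity × Occurrence × Detection:
  FM01: 4 × 7 × 8 = 224
  FM02: 7 × 3 × 6 = 126
  FM03: 6 × 10 × 8 = 480
  FM04: 5 × 6 × 6 = 180
  FM05: 3 × 6 × 3 = 54
  FM06: 8 × 7 × 7 = 392
  FM07: 10 × 7 × 6 = 420
Highest RPN is 480 → FM03.

FM03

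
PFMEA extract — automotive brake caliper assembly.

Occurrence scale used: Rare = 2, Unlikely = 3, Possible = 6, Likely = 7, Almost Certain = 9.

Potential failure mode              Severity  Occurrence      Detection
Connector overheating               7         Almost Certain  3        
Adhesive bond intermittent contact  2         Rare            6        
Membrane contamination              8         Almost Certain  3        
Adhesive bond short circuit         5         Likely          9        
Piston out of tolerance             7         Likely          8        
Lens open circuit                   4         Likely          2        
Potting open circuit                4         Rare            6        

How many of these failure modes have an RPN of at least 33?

RPN = Severity × Occurrence × Detection:
  Connector overheating: 7 × 9 × 3 = 189
  Adhesive bond intermittent contact: 2 × 2 × 6 = 24
  Membrane contamination: 8 × 9 × 3 = 216
  Adhesive bond short circuit: 5 × 7 × 9 = 315
  Piston out of tolerance: 7 × 7 × 8 = 392
  Lens open circuit: 4 × 7 × 2 = 56
  Potting open circuit: 4 × 2 × 6 = 48
Modes with RPN ≥ 33: Connector overheating (189), Membrane contamination (216), Adhesive bond short circuit (315), Piston out of tolerance (392), Lens open circuit (56), Potting open circuit (48) → 6.

6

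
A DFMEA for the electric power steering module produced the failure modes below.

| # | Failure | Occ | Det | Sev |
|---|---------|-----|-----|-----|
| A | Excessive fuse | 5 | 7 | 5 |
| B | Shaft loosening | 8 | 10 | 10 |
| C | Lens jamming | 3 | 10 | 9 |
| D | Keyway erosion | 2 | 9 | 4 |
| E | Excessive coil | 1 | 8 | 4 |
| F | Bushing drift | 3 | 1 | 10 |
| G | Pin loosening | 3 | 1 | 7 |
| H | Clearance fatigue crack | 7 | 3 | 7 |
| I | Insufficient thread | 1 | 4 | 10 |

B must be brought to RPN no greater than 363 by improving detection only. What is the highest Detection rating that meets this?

B: S=10, O=8, D=10 → current RPN = 800.
Fixed product = 80. Need 80 × D ≤ 363, so D ≤ 363/80 = 4.54.
Maximum integer Detection rating = 4 (gives RPN 320; D=5 would give 400 > 363).

4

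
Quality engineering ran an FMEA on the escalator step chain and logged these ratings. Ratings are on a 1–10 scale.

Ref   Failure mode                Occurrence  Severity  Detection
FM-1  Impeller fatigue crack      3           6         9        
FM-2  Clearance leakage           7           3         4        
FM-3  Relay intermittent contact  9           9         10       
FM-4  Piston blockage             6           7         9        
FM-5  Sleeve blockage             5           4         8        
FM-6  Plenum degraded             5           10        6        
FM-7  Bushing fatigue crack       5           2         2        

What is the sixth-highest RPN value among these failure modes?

84

RPN = Severity × Occurrence × Detection:
  FM-1: 6 × 3 × 9 = 162
  FM-2: 3 × 7 × 4 = 84
  FM-3: 9 × 9 × 10 = 810
  FM-4: 7 × 6 × 9 = 378
  FM-5: 4 × 5 × 8 = 160
  FM-6: 10 × 5 × 6 = 300
  FM-7: 2 × 5 × 2 = 20
Sorted descending: 810, 378, 300, 162, 160, 84, 20.
The sixth-highest RPN is 84 (FM-2).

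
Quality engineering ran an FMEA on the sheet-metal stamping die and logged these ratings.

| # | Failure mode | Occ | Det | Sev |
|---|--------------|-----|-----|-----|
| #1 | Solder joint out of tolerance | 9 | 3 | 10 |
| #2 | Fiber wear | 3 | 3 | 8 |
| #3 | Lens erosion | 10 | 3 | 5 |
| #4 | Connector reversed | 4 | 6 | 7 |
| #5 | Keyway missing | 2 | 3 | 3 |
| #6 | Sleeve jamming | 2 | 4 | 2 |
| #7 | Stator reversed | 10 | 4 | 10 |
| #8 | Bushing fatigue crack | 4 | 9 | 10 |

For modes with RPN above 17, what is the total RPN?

RPN = Severity × Occurrence × Detection:
  #1: 10 × 9 × 3 = 270
  #2: 8 × 3 × 3 = 72
  #3: 5 × 10 × 3 = 150
  #4: 7 × 4 × 6 = 168
  #5: 3 × 2 × 3 = 18
  #6: 2 × 2 × 4 = 16
  #7: 10 × 10 × 4 = 400
  #8: 10 × 4 × 9 = 360
RPN > 17: #1 (270), #2 (72), #3 (150), #4 (168), #5 (18), #7 (400), #8 (360).
Sum: 270 + 72 + 150 + 168 + 18 + 400 + 360 = 1438.

1438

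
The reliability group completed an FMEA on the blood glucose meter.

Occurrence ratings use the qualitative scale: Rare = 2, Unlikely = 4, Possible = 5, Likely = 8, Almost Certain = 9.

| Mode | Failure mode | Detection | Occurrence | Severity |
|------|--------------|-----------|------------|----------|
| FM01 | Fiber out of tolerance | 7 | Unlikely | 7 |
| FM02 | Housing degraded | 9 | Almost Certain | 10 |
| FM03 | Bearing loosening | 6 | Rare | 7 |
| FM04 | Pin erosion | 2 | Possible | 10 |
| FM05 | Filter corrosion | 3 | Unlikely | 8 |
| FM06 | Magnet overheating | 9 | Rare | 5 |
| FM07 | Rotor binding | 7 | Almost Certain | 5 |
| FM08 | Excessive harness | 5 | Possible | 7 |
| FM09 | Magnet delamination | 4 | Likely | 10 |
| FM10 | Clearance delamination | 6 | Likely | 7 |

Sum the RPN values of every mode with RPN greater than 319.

1466

RPN = Severity × Occurrence × Detection:
  FM01: 7 × 4 × 7 = 196
  FM02: 10 × 9 × 9 = 810
  FM03: 7 × 2 × 6 = 84
  FM04: 10 × 5 × 2 = 100
  FM05: 8 × 4 × 3 = 96
  FM06: 5 × 2 × 9 = 90
  FM07: 5 × 9 × 7 = 315
  FM08: 7 × 5 × 5 = 175
  FM09: 10 × 8 × 4 = 320
  FM10: 7 × 8 × 6 = 336
RPN > 319: FM02 (810), FM09 (320), FM10 (336).
Sum: 810 + 320 + 336 = 1466.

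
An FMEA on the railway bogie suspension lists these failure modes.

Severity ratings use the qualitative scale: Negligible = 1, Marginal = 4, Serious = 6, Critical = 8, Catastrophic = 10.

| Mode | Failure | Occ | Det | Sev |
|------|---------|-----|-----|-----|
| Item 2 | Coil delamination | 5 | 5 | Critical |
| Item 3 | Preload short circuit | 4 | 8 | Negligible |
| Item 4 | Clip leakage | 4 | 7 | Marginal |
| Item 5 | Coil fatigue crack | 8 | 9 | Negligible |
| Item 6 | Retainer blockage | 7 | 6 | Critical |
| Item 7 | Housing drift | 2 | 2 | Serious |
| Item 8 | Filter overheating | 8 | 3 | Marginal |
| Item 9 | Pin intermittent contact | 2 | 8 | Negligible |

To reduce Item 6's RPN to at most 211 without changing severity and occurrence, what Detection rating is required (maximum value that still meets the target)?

Item 6: S=8, O=7, D=6 → current RPN = 336.
Fixed product = 56. Need 56 × D ≤ 211, so D ≤ 211/56 = 3.77.
Maximum integer Detection rating = 3 (gives RPN 168; D=4 would give 224 > 211).

3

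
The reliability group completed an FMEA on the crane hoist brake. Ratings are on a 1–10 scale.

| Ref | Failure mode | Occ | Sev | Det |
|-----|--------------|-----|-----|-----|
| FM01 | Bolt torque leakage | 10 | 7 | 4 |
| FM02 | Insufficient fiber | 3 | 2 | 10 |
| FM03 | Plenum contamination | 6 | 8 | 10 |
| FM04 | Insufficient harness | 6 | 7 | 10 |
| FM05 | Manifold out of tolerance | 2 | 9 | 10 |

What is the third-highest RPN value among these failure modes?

280

RPN = Severity × Occurrence × Detection:
  FM01: 7 × 10 × 4 = 280
  FM02: 2 × 3 × 10 = 60
  FM03: 8 × 6 × 10 = 480
  FM04: 7 × 6 × 10 = 420
  FM05: 9 × 2 × 10 = 180
Sorted descending: 480, 420, 280, 180, 60.
The third-highest RPN is 280 (FM01).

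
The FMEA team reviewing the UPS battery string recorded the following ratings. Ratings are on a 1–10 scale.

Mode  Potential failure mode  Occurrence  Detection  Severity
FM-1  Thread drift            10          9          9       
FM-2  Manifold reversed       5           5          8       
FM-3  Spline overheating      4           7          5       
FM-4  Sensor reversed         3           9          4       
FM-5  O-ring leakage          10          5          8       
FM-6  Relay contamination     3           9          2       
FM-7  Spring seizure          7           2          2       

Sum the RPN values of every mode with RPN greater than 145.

RPN = Severity × Occurrence × Detection:
  FM-1: 9 × 10 × 9 = 810
  FM-2: 8 × 5 × 5 = 200
  FM-3: 5 × 4 × 7 = 140
  FM-4: 4 × 3 × 9 = 108
  FM-5: 8 × 10 × 5 = 400
  FM-6: 2 × 3 × 9 = 54
  FM-7: 2 × 7 × 2 = 28
RPN > 145: FM-1 (810), FM-2 (200), FM-5 (400).
Sum: 810 + 200 + 400 = 1410.

1410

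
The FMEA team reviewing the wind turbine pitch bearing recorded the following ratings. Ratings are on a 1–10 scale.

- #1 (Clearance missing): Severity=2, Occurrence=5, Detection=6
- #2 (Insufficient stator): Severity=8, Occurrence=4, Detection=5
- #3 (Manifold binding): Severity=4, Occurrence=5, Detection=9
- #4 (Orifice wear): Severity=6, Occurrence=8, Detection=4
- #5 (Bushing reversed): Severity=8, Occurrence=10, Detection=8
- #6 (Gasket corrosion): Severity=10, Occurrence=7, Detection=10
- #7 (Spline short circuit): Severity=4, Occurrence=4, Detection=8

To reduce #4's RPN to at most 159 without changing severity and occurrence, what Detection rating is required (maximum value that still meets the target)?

3

#4: S=6, O=8, D=4 → current RPN = 192.
Fixed product = 48. Need 48 × D ≤ 159, so D ≤ 159/48 = 3.31.
Maximum integer Detection rating = 3 (gives RPN 144; D=4 would give 192 > 159).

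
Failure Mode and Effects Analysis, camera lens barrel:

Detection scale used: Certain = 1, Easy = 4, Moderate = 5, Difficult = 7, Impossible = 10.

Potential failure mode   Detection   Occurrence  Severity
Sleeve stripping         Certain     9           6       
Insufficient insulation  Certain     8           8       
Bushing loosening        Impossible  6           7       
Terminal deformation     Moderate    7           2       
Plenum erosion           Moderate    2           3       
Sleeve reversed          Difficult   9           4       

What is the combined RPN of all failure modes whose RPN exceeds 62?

RPN = Severity × Occurrence × Detection:
  Sleeve stripping: 6 × 9 × 1 = 54
  Insufficient insulation: 8 × 8 × 1 = 64
  Bushing loosening: 7 × 6 × 10 = 420
  Terminal deformation: 2 × 7 × 5 = 70
  Plenum erosion: 3 × 2 × 5 = 30
  Sleeve reversed: 4 × 9 × 7 = 252
RPN > 62: Insufficient insulation (64), Bushing loosening (420), Terminal deformation (70), Sleeve reversed (252).
Sum: 64 + 420 + 70 + 252 = 806.

806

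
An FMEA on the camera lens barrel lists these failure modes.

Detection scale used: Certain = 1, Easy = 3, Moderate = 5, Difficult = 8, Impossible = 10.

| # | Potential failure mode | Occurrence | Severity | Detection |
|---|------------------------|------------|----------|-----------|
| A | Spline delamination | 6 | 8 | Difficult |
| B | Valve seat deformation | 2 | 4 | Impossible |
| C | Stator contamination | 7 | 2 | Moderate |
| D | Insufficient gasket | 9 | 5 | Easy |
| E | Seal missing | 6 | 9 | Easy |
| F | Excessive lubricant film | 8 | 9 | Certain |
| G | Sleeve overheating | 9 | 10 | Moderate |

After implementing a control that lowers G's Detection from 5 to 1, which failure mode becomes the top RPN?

A

RPN = Severity × Occurrence × Detection:
  A: 8 × 6 × 8 = 384
  B: 4 × 2 × 10 = 80
  C: 2 × 7 × 5 = 70
  D: 5 × 9 × 3 = 135
  E: 9 × 6 × 3 = 162
  F: 9 × 8 × 1 = 72
  G: 10 × 9 × 5 = 450
After action: G → 10 × 9 × 1 = 90.
Revised RPNs: A=384, E=162, D=135, G=90, B=80, F=72, C=70.
Highest is now A (384).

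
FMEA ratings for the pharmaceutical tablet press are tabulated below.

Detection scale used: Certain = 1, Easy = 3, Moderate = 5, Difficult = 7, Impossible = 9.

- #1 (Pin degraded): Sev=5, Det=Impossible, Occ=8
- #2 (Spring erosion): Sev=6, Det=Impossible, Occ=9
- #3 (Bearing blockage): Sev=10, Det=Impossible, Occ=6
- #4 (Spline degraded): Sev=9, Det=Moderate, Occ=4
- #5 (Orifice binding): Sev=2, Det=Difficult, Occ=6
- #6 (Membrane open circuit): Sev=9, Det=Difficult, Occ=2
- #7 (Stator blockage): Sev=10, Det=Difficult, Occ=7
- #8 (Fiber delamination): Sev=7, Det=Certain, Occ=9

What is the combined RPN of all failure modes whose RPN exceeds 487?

RPN = Severity × Occurrence × Detection:
  #1: 5 × 8 × 9 = 360
  #2: 6 × 9 × 9 = 486
  #3: 10 × 6 × 9 = 540
  #4: 9 × 4 × 5 = 180
  #5: 2 × 6 × 7 = 84
  #6: 9 × 2 × 7 = 126
  #7: 10 × 7 × 7 = 490
  #8: 7 × 9 × 1 = 63
RPN > 487: #3 (540), #7 (490).
Sum: 540 + 490 = 1030.

1030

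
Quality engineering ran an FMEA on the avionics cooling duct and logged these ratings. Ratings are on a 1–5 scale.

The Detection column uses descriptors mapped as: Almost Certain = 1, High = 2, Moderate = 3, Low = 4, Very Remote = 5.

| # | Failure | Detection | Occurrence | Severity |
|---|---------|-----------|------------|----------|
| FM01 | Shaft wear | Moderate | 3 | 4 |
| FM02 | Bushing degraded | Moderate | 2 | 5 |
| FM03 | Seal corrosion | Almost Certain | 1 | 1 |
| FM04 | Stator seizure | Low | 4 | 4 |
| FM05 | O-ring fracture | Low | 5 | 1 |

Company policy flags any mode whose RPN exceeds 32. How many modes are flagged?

RPN = Severity × Occurrence × Detection:
  FM01: 4 × 3 × 3 = 36
  FM02: 5 × 2 × 3 = 30
  FM03: 1 × 1 × 1 = 1
  FM04: 4 × 4 × 4 = 64
  FM05: 1 × 5 × 4 = 20
Modes with RPN > 32: FM01 (36), FM04 (64) → 2.

2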